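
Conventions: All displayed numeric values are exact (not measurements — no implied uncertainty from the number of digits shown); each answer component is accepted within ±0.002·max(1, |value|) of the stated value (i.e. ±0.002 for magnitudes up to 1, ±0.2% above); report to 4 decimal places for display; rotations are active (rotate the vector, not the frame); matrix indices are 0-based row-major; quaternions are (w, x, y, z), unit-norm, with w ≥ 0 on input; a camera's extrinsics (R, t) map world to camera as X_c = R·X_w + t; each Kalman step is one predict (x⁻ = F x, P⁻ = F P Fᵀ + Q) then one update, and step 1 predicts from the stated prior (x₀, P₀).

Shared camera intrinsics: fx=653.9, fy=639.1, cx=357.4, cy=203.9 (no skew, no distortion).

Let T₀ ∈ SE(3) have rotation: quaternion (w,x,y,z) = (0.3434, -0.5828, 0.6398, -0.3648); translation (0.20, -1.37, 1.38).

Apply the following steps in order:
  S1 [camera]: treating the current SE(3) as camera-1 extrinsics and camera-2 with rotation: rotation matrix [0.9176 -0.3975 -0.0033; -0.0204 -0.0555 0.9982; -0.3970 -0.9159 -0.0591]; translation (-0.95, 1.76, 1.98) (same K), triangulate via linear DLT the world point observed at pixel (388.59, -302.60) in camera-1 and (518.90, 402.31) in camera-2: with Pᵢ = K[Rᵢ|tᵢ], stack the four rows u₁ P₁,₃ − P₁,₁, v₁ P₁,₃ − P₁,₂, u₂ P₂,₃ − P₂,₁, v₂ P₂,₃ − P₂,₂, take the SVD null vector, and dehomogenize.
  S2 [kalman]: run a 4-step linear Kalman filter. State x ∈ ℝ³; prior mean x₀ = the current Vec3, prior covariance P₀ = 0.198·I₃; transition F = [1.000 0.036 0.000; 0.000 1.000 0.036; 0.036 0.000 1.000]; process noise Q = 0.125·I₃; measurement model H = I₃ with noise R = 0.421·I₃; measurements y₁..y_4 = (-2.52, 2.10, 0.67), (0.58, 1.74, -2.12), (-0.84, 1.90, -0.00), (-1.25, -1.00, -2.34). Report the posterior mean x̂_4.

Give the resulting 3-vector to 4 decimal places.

result = (-0.7185, 0.2397, -1.3409)

after S1 (triangulate): (1.1513, -1.6320, -0.8757)
after S2 (kf_track): (-0.7185, 0.2397, -1.3409)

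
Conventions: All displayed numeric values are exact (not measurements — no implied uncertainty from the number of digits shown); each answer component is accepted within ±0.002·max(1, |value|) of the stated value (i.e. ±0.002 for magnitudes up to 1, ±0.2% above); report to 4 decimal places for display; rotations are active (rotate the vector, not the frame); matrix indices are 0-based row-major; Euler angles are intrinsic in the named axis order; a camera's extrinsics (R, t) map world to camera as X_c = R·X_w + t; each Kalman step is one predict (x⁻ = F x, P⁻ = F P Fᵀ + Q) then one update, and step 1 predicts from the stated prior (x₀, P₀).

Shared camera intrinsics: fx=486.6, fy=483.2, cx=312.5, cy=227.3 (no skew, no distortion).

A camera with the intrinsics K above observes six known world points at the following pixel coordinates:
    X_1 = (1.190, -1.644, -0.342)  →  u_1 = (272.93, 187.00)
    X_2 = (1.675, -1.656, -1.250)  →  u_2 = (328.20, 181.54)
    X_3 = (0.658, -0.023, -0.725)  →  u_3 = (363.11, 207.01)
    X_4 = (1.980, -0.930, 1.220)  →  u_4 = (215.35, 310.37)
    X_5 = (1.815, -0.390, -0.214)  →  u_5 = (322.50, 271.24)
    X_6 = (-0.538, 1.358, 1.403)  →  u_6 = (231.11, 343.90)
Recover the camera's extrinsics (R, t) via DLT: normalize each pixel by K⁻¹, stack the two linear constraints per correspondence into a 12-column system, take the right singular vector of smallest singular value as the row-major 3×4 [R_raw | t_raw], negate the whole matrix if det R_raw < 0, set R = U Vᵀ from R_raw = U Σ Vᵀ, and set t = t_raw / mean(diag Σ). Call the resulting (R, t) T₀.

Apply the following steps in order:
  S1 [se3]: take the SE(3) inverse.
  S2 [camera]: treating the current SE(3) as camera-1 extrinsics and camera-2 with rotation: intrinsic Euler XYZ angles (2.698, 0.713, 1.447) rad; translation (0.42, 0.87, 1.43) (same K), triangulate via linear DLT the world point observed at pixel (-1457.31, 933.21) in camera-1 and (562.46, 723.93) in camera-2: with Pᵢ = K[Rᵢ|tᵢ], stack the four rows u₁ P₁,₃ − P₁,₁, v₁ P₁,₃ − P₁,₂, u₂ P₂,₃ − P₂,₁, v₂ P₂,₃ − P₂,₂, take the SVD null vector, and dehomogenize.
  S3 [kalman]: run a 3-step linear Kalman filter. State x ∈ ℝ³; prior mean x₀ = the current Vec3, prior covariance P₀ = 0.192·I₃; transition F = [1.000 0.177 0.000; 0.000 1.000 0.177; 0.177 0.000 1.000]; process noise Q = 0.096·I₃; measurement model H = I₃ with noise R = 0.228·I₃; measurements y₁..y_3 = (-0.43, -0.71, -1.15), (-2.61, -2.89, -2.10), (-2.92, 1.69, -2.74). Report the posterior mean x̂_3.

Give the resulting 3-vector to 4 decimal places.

source (pnp_recover): camera pose = R=[0.1487 0.5632 -0.8129; 0.6696 0.5475 0.5018; 0.7277 -0.6189 -0.2957], t=(-0.0900, -0.3001, 4.9098)
after S1 (invert_se3): R=[0.1487 0.6696 0.7277; 0.5632 0.5475 -0.6189; -0.8129 0.5018 -0.2957], t=(-3.3584, 3.2537, 1.5293)
after S2 (triangulate): (-0.8730, -1.9725, -0.7640)
after S3 (kf_track): (-2.4697, -0.5579, -2.2604)

result = (-2.4697, -0.5579, -2.2604)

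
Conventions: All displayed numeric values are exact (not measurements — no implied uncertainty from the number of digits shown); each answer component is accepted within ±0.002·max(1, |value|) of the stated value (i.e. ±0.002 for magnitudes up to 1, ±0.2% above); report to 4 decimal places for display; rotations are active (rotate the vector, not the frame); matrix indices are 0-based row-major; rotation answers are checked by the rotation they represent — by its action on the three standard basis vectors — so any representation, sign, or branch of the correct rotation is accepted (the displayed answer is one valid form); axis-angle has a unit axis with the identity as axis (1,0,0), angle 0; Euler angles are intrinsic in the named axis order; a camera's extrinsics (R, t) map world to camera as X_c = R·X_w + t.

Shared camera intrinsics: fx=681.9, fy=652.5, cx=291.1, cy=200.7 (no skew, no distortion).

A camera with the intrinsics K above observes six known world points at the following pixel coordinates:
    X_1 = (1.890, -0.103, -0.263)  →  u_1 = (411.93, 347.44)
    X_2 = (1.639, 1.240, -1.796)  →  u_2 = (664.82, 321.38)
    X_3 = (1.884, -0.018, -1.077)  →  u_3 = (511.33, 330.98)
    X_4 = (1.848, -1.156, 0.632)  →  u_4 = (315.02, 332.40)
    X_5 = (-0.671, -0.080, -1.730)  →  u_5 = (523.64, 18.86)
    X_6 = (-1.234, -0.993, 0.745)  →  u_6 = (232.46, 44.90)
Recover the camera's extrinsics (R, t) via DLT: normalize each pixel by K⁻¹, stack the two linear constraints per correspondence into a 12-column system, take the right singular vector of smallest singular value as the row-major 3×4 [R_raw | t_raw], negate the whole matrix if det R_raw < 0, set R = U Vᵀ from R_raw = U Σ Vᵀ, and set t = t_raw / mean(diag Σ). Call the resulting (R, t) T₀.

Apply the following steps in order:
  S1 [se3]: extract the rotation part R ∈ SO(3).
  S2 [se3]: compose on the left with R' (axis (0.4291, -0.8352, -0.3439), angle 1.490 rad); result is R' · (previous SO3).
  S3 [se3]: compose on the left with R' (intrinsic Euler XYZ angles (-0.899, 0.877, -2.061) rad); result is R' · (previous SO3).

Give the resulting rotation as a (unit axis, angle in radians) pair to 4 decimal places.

rotation (axis_angle) = ((0.9810, -0.1103, 0.1597), 2.2125)

source (pnp_recover): camera pose = R=[0.2224 -0.0978 -0.9700; 0.9745 0.0532 0.2181; 0.0303 -0.9938 0.1071], t=(0.3299, -0.4900, 5.5993)
after S1 (rot_of_se3): [0.2224 -0.0978 -0.9700; 0.9745 0.0532 0.2181; 0.0303 -0.9938 0.1071]
after S2 (compose_so3): [0.0393 0.9384 -0.3433; 0.5491 0.2667 0.7920; 0.8348 -0.2196 -0.5048]
after S3 (compose_so3): [0.9398 -0.3009 0.1621; -0.0450 -0.5791 -0.8140; 0.3388 0.7577 -0.5578]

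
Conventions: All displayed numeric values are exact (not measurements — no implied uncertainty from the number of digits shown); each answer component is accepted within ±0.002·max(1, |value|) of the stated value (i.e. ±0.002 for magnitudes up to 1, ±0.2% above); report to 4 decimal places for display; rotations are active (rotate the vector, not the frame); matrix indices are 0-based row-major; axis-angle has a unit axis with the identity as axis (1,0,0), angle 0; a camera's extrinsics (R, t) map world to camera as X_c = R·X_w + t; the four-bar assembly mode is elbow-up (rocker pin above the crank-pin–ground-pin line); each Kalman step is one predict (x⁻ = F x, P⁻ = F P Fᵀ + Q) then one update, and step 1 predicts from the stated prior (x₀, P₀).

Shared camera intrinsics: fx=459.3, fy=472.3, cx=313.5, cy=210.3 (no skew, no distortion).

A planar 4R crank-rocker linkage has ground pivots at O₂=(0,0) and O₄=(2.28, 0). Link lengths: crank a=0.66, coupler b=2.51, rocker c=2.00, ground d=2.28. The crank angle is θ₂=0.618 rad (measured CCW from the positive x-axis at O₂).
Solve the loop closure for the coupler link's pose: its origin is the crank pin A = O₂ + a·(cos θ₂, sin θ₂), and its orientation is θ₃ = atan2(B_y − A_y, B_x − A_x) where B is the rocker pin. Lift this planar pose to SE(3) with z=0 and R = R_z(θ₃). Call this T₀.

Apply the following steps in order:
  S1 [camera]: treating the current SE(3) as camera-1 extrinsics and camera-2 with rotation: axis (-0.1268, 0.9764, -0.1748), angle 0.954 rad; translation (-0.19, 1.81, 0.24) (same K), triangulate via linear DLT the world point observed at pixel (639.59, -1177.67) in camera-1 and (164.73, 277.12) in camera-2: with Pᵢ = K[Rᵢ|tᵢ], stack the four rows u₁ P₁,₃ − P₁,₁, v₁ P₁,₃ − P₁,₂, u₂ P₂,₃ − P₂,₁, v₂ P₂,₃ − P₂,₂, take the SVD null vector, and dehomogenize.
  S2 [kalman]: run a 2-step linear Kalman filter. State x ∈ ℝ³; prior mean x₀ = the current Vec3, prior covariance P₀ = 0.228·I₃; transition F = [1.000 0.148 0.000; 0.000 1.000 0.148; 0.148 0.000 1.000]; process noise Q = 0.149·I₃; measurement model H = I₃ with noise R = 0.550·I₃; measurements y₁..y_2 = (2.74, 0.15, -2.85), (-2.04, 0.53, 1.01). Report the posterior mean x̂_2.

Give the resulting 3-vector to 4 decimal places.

source (fourbar_fk): coupler pose = R=[0.7675 -0.6411 0.0000; 0.6411 0.7675 0.0000; 0.0000 0.0000 1.0000], t=(0.5379, 0.3824, 0.0000)
after S1 (triangulate): (-1.6039, -1.8634, 0.7064)
after S2 (kf_track): (-0.8323, -0.4182, -0.0445)

result = (-0.8323, -0.4182, -0.0445)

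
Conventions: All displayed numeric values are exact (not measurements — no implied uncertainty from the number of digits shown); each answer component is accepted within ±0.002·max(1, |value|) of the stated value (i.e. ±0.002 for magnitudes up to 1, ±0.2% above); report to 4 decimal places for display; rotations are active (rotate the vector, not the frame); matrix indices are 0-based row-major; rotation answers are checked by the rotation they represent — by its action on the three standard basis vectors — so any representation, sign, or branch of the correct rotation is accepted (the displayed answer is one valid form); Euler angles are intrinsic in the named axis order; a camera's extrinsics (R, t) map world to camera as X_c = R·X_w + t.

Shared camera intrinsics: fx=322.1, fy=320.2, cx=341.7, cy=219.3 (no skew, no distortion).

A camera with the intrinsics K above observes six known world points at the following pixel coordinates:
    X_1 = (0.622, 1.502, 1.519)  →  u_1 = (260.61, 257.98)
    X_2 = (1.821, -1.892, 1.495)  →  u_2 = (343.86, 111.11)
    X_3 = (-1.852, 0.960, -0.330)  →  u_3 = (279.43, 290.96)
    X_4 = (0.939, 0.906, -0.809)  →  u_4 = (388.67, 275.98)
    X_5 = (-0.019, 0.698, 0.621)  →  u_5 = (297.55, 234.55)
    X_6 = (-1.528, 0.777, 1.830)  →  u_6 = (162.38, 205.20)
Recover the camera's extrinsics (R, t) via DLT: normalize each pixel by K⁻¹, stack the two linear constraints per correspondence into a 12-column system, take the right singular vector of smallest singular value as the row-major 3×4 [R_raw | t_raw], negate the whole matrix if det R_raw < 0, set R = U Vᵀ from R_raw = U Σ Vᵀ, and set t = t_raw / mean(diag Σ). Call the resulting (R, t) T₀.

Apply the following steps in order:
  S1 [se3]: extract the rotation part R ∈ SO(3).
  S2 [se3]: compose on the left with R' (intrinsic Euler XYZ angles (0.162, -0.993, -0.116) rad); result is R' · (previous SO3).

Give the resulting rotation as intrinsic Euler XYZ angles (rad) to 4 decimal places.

source (pnp_recover): camera pose = R=[0.3492 -0.3372 -0.8743; 0.0628 0.9393 -0.3372; 0.9349 0.0629 0.3492], t=(0.0800, -0.2000, 4.9000)
after S1 (rot_of_se3): [0.3492 -0.3372 -0.8743; 0.0628 0.9393 -0.3372; 0.9349 0.0629 0.3492]
after S2 (compose_so3): [-0.5898 -0.1762 -0.7881; -0.1085 0.9843 -0.1389; 0.8002 0.0036 -0.5997]

rotation (euler_xyz) = (2.9140, -0.9077, 2.8512)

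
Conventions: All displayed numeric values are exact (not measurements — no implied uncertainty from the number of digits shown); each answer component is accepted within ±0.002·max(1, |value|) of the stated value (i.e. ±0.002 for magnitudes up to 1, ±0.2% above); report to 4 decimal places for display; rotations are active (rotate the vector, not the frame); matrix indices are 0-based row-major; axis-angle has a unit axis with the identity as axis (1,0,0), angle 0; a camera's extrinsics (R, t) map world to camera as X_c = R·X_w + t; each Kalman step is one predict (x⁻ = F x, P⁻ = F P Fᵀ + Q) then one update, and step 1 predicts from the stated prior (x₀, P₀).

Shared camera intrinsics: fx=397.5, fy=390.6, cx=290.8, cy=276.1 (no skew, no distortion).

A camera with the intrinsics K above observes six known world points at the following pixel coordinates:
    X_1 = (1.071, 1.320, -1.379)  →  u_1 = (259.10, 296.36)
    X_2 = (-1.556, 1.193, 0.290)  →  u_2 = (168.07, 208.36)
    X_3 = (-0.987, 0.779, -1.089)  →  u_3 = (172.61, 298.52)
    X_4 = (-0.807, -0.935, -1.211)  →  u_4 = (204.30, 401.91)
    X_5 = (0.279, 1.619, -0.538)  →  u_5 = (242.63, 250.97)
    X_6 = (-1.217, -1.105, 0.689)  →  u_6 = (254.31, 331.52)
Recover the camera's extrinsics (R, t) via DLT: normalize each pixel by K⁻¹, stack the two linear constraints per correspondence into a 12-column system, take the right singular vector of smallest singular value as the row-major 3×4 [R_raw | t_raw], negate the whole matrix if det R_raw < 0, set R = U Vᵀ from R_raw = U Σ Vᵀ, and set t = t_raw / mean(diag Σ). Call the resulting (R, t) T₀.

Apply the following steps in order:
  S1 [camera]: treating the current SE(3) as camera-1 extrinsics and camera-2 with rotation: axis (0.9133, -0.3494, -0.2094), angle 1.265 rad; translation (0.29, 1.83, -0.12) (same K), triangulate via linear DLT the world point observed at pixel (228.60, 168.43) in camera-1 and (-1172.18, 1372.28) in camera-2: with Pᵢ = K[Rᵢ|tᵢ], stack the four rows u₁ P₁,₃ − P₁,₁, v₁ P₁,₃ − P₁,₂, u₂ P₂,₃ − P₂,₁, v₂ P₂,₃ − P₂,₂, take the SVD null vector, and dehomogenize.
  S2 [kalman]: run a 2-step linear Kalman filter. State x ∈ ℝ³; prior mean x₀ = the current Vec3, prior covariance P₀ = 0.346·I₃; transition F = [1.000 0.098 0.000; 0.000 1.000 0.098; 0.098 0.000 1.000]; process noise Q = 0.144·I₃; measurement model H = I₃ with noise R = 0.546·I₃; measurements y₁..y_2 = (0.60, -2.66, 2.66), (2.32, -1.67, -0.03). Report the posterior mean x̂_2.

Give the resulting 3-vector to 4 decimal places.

source (pnp_recover): camera pose = R=[0.7556 -0.3486 0.5546; 0.1329 -0.7474 -0.6509; 0.6414 0.5655 -0.5184], t=(-0.2201, 0.3600, 5.8205)
after S1 (triangulate): (-1.5338, 0.4342, 1.5527)
after S2 (kf_track): (0.5696, -1.0932, 1.1347)

result = (0.5696, -1.0932, 1.1347)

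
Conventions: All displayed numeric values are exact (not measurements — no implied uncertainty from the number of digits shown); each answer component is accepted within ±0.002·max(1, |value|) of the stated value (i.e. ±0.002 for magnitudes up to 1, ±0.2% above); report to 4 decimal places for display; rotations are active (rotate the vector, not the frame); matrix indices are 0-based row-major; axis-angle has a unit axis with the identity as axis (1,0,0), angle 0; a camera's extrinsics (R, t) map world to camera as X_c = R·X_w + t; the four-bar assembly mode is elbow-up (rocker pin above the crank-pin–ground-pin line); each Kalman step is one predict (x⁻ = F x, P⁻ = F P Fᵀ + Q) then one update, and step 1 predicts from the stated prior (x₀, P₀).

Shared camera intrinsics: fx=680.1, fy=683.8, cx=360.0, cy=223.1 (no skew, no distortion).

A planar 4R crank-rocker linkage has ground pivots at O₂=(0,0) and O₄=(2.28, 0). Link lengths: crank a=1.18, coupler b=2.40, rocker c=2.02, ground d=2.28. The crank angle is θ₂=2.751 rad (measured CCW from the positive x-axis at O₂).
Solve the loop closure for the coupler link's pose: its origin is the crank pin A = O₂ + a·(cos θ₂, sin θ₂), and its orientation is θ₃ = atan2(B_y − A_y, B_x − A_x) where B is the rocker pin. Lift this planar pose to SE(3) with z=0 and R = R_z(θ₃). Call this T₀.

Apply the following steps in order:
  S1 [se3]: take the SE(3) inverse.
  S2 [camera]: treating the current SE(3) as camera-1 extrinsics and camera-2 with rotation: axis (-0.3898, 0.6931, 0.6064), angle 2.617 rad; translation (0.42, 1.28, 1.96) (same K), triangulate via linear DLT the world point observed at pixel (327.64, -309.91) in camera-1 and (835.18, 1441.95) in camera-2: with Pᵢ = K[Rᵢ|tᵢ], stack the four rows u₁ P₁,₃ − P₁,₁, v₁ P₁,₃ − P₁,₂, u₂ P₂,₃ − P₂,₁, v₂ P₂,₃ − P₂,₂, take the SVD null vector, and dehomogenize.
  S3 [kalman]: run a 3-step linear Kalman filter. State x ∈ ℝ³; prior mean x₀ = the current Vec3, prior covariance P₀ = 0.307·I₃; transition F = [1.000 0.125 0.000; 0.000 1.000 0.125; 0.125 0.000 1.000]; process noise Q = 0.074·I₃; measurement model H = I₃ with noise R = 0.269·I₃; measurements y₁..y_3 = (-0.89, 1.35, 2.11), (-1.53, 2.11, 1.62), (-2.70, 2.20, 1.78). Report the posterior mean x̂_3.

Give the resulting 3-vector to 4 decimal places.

source (fourbar_fk): coupler pose = R=[0.8815 -0.4722 0.0000; 0.4722 0.8815 0.0000; 0.0000 0.0000 1.0000], t=(-1.0911, 0.4493, 0.0000)
after S1 (invert_se3): R=[0.8815 0.4722 0.0000; -0.4722 0.8815 0.0000; 0.0000 0.0000 1.0000], t=(0.7497, -0.9112, 0.0000)
after S2 (triangulate): (-0.5530, -0.7217, 1.6502)
after S3 (kf_track): (-1.6253, 1.8163, 1.6525)

result = (-1.6253, 1.8163, 1.6525)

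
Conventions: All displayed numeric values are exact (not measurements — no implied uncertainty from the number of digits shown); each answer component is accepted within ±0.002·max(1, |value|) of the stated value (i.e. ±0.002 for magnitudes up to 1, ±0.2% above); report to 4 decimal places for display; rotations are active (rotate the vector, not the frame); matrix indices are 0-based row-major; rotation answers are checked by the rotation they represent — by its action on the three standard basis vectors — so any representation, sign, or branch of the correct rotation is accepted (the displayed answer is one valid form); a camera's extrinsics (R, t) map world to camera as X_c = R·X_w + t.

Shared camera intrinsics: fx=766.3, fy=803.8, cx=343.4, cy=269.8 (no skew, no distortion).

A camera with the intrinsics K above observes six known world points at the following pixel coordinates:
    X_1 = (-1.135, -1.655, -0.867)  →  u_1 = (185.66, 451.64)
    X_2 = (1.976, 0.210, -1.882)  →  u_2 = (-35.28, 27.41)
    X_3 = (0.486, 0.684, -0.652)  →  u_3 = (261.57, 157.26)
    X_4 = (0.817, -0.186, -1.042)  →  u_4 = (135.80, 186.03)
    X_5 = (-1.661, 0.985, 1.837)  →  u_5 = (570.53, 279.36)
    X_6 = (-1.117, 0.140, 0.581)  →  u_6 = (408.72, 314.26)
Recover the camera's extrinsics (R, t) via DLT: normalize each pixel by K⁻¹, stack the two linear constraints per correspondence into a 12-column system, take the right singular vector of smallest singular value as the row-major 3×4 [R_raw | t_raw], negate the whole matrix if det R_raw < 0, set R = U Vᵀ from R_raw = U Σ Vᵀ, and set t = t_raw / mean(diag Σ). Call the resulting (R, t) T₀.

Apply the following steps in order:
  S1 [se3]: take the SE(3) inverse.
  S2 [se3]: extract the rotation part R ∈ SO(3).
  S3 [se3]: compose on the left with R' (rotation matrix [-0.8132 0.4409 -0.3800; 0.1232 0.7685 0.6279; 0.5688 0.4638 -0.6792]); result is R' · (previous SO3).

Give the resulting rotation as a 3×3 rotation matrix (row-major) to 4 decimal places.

source (pnp_recover): camera pose = R=[-0.5053 0.6556 0.5612; -0.8619 -0.3517 -0.3652; -0.0420 -0.6682 0.7427], t=(-0.4101, -0.3302, 6.3334)
after S1 (invert_se3): R=[-0.5053 -0.8619 -0.0420; 0.6556 -0.3517 -0.6682; 0.5612 -0.3652 0.7427], t=(-0.2256, 4.3851, -4.5946)
after S2 (rot_of_se3): [-0.5053 -0.8619 -0.0420; 0.6556 -0.3517 -0.6682; 0.5612 -0.3652 0.7427]
after S3 (compose_so3): [0.4866 0.6846 -0.5427; 0.7939 -0.6058 -0.0523; -0.3646 -0.4054 -0.8383]

rotation (matrix) = ((0.4866, 0.6846, -0.5427), (0.7939, -0.6058, -0.0523), (-0.3646, -0.4054, -0.8383))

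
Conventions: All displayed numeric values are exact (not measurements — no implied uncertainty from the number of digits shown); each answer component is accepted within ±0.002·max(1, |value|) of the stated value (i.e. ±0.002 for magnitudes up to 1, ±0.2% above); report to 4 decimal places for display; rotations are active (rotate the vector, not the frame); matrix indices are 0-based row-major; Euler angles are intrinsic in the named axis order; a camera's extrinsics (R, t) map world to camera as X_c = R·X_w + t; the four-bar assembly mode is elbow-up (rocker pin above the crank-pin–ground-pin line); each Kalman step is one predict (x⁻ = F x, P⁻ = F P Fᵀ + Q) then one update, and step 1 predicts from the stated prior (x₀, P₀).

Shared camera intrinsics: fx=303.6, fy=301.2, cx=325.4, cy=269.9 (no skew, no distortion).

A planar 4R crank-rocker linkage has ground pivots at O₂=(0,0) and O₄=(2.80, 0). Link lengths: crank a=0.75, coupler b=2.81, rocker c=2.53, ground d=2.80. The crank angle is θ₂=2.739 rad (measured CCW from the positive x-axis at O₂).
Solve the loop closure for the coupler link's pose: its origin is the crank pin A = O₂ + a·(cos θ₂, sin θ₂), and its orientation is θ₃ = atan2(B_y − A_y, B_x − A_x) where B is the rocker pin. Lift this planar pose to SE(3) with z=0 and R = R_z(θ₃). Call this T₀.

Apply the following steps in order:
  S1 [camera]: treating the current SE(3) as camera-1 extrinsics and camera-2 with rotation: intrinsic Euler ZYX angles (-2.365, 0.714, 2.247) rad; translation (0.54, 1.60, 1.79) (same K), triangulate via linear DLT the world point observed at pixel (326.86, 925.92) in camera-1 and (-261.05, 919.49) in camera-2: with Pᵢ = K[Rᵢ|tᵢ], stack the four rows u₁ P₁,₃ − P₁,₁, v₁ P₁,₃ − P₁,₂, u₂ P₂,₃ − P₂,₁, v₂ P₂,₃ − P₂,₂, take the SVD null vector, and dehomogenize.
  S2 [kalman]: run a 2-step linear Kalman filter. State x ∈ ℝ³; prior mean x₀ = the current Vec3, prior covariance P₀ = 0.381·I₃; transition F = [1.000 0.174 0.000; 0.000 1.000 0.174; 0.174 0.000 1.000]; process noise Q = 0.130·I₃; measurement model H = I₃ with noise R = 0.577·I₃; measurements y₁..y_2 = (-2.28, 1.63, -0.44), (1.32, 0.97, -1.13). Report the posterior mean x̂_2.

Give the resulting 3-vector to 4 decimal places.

source (fourbar_fk): coupler pose = R=[0.7567 -0.6538 0.0000; 0.6538 0.7567 0.0000; 0.0000 0.0000 1.0000], t=(-0.6900, 0.2939, 0.0000)
after S1 (triangulate): (1.7509, 0.9637, 0.9953)
after S2 (kf_track): (0.5434, 1.1269, -0.2273)

result = (0.5434, 1.1269, -0.2273)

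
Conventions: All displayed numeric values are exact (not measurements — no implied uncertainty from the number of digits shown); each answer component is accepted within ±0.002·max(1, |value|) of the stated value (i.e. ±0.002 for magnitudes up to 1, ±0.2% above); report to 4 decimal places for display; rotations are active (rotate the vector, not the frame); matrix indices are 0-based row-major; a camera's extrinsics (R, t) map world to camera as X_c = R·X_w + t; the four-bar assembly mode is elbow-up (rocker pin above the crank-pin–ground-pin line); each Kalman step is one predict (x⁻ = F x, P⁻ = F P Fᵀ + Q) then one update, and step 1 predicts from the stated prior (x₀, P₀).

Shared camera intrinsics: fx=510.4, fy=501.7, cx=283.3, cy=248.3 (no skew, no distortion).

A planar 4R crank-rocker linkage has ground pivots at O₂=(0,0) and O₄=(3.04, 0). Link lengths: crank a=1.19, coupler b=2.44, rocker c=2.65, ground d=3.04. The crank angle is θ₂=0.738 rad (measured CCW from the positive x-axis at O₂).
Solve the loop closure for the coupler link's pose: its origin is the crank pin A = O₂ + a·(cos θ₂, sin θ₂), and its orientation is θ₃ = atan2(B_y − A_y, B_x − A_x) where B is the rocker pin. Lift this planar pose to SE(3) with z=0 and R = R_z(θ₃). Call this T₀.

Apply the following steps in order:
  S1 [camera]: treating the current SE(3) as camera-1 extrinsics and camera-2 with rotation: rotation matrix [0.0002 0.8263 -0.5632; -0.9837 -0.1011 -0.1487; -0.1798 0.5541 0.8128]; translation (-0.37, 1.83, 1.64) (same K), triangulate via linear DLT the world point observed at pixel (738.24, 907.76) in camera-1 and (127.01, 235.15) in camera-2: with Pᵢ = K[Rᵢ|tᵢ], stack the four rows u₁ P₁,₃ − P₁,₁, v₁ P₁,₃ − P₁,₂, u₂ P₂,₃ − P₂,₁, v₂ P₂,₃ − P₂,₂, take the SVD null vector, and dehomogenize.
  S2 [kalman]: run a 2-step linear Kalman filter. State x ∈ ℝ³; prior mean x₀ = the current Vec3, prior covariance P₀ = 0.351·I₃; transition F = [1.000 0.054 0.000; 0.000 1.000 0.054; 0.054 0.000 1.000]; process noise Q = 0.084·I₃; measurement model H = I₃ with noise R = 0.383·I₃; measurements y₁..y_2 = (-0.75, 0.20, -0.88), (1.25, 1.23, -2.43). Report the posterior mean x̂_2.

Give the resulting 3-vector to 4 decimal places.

result = (0.7155, 0.7093, -0.7942)

source (fourbar_fk): coupler pose = R=[0.6754 -0.7375 0.0000; 0.7375 0.6754 0.0000; 0.0000 0.0000 1.0000], t=(0.8804, 0.8006, 0.0000)
after S1 (triangulate): (1.6194, 0.5197, 1.7847)
after S2 (kf_track): (0.7155, 0.7093, -0.7942)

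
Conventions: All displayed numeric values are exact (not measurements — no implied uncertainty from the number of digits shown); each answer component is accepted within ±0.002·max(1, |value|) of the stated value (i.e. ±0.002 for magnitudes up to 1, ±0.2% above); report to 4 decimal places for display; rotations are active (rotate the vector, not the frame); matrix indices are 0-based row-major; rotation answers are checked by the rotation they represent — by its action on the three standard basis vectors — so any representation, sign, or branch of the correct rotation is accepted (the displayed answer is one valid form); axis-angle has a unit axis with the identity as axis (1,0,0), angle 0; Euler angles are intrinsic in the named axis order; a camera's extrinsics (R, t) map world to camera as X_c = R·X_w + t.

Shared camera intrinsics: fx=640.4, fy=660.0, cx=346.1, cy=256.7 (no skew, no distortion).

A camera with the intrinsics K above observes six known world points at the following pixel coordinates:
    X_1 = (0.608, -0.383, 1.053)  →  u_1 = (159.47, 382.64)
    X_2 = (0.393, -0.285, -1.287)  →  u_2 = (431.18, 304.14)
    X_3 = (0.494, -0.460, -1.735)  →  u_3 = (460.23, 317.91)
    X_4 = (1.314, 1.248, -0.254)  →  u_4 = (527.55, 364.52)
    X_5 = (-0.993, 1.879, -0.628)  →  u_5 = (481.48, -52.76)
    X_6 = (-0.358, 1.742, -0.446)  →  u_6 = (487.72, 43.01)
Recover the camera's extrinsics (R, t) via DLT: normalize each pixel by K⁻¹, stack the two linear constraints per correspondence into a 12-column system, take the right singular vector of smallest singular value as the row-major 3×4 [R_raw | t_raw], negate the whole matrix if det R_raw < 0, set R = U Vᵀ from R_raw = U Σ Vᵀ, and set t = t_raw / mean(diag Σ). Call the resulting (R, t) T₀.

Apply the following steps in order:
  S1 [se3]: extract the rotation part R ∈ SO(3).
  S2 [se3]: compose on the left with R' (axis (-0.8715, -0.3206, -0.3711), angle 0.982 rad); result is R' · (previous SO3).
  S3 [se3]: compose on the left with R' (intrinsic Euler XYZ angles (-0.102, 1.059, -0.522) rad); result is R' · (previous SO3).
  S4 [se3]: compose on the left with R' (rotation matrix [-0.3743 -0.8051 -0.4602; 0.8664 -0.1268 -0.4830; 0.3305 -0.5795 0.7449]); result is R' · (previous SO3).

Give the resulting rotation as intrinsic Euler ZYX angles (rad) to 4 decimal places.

rotation (euler_zyx) = (0.3578, 0.6597, 1.8417)

source (pnp_recover): camera pose = R=[0.3184 0.4984 -0.8064; 0.8817 -0.4681 0.0588; -0.3482 -0.7297 -0.5885], t=(-0.3101, -0.0198, 4.5198)
after S1 (rot_of_se3): [0.3184 0.4984 -0.8064; 0.8817 -0.4681 0.0588; -0.3482 -0.7297 -0.5885]
after S2 (compose_so3): [0.7087 0.3321 -0.6224; 0.2005 -0.9407 -0.2736; -0.6764 0.0691 -0.7333]
after S3 (compose_so3): [-0.2399 -0.0285 -0.9704; -0.2758 -0.9564 0.0962; -0.9308 0.2907 0.2216]
after S4 (compose_so3): [0.7402 0.6468 0.1838; 0.2767 -0.0439 -0.9600; -0.6128 0.7614 -0.2114]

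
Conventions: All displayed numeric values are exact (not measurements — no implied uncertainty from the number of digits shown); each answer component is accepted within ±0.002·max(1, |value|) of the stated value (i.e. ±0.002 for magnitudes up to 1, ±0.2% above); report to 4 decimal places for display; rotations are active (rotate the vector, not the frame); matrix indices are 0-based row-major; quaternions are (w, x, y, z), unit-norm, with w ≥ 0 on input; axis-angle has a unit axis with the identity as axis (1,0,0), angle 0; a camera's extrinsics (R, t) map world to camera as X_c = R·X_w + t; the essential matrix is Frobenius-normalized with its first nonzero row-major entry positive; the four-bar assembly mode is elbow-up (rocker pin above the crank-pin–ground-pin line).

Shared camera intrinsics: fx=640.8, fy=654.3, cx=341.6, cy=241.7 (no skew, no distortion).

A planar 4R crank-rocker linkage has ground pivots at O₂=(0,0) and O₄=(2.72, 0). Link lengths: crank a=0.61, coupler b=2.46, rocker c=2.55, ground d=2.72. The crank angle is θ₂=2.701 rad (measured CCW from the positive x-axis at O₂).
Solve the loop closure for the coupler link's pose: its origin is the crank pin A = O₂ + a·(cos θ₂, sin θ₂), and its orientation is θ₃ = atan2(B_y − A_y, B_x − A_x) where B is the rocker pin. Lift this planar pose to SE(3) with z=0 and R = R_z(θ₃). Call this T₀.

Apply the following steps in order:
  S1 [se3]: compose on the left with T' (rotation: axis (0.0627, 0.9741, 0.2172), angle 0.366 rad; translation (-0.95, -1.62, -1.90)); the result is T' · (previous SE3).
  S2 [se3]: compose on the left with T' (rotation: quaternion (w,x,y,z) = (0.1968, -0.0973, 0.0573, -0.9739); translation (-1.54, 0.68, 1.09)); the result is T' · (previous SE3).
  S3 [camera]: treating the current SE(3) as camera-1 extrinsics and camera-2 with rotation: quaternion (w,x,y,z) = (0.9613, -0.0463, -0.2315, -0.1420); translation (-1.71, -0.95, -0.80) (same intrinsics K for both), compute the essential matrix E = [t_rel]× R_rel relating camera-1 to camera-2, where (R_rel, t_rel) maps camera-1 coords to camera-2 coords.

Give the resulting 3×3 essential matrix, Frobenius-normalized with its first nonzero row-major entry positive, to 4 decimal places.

source (fourbar_fk): coupler pose = R=[0.6981 -0.7160 0.0000; 0.7160 0.6981 0.0000; 0.0000 0.0000 1.0000], t=(-0.5517, 0.2602, 0.0000)
after S1 (compose_se3): R=[0.5993 -0.7202 0.3495; 0.7707 0.6372 -0.0084; -0.2166 0.2744 0.9369], t=(-1.4845, -1.4059, -1.6987)
after S2 (compose_se3): R=[-0.3006 0.9461 -0.1203; -0.9264 -0.3197 -0.1989; -0.2266 0.0516 0.9726], t=(-1.0821, 2.6779, -0.6025)
after S3 (essential): [0.6809 0.1351 -0.0957; -0.0709 0.4354 0.4400; -0.0659 -0.2571 -0.2242]

matrix = [0.6809 0.1351 -0.0957; -0.0709 0.4354 0.4400; -0.0659 -0.2571 -0.2242]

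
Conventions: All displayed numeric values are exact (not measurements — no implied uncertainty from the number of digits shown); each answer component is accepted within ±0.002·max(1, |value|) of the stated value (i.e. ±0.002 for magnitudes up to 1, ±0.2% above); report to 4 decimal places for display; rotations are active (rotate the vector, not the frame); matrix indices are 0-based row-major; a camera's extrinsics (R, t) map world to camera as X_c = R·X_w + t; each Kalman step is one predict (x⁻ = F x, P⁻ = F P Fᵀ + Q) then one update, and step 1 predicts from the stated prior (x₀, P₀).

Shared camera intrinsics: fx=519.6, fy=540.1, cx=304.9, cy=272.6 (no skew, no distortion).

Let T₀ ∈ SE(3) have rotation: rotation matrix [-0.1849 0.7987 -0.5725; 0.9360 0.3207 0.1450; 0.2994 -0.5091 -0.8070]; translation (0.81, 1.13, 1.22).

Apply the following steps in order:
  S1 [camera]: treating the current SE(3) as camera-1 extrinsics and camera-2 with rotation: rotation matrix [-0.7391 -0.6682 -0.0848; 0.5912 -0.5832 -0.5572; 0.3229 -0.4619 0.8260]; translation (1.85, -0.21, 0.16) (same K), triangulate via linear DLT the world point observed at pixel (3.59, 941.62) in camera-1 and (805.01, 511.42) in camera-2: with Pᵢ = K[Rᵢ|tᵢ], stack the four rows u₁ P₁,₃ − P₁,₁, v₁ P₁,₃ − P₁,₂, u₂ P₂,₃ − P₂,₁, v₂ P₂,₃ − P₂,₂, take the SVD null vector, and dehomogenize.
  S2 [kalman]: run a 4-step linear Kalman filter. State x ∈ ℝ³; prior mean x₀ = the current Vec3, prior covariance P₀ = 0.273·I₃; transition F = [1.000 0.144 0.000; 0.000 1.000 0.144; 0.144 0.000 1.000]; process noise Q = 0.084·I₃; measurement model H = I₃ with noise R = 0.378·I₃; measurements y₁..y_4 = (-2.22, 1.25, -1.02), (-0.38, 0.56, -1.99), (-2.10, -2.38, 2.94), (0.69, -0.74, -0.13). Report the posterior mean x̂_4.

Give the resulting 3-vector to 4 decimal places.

after S1 (triangulate): (1.2079, -1.2993, 0.8165)
after S2 (kf_track): (-0.4940, -0.7302, 0.2028)

result = (-0.4940, -0.7302, 0.2028)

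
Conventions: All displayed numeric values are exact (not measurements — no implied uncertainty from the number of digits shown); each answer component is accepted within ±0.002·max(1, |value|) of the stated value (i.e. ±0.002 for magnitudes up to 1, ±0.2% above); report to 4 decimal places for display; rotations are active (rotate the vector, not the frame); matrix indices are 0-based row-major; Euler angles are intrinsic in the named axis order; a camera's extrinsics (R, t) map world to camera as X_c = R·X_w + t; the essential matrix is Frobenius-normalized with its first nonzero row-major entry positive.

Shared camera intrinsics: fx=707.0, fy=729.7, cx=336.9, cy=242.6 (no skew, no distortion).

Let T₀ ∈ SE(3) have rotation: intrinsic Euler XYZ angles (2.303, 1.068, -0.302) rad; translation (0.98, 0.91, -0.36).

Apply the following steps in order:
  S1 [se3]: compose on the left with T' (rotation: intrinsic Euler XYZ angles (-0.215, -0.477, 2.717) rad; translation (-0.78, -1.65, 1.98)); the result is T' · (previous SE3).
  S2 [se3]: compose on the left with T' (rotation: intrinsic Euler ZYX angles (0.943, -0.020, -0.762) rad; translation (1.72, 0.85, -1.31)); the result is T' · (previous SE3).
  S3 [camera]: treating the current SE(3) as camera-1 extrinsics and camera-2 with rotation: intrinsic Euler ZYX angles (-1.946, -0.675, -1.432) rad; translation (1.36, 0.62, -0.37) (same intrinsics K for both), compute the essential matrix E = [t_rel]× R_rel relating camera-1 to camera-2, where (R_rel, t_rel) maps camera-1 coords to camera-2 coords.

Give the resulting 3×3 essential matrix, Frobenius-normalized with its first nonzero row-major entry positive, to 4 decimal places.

after S1 (compose_se3): R=[-0.8281 -0.3594 -0.4303; -0.5558 0.6261 0.5469; 0.0728 0.6920 -0.7182], t=(-1.7411, -2.2581, 1.1896)
after S2 (compose_se3): R=[-0.2067 -0.9651 -0.1611; -0.8838 0.2548 -0.3925; 0.4198 0.0612 -0.9056], t=(1.3266, -1.0751, 1.0743)
after S3 (essential): [0.4265 0.2351 -0.0346; -0.3068 0.4757 0.4187; 0.4093 0.3130 0.0201]

matrix = [0.4265 0.2351 -0.0346; -0.3068 0.4757 0.4187; 0.4093 0.3130 0.0201]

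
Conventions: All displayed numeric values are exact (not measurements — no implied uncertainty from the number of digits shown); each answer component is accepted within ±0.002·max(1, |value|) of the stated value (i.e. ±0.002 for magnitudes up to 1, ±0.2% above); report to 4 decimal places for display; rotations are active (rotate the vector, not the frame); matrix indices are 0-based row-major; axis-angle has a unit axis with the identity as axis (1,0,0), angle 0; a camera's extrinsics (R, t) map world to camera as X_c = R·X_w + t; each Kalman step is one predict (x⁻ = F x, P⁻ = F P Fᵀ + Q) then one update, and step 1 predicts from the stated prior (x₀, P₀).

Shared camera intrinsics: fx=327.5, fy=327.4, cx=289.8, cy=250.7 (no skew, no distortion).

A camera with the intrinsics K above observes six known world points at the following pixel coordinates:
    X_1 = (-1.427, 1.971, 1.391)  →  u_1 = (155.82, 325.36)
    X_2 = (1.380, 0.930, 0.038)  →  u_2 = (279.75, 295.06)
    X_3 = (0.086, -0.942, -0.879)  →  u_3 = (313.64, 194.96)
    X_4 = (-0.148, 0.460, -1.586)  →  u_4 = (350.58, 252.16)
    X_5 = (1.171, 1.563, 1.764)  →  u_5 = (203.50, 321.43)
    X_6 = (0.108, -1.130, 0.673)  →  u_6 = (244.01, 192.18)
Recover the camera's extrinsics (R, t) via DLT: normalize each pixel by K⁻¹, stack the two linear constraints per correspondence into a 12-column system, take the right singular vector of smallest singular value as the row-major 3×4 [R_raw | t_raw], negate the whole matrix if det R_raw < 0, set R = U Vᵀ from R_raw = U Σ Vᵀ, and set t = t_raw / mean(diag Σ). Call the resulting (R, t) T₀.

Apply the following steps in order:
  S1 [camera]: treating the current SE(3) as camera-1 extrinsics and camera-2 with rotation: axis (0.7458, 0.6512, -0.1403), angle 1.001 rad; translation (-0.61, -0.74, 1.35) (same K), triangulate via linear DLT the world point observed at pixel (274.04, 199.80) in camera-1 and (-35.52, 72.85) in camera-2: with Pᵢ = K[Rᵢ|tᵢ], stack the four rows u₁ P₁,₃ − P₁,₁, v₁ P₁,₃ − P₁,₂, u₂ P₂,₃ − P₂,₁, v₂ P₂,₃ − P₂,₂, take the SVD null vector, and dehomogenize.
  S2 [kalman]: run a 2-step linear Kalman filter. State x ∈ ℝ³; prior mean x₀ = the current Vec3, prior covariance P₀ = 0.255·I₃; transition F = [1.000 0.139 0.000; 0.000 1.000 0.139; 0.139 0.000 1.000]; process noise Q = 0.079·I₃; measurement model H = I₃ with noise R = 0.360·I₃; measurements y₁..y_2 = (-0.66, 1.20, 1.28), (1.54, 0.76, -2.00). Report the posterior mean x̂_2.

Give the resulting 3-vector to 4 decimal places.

result = (0.1605, 0.6200, -0.5441)

source (pnp_recover): camera pose = R=[0.1506 -0.0172 -0.9884; 0.3368 0.9409 0.0349; 0.9294 -0.3382 0.1475], t=(-0.3900, -0.3000, 6.7104)
after S1 (triangulate): (-0.9830, -0.2875, -0.2543)
after S2 (kf_track): (0.1605, 0.6200, -0.5441)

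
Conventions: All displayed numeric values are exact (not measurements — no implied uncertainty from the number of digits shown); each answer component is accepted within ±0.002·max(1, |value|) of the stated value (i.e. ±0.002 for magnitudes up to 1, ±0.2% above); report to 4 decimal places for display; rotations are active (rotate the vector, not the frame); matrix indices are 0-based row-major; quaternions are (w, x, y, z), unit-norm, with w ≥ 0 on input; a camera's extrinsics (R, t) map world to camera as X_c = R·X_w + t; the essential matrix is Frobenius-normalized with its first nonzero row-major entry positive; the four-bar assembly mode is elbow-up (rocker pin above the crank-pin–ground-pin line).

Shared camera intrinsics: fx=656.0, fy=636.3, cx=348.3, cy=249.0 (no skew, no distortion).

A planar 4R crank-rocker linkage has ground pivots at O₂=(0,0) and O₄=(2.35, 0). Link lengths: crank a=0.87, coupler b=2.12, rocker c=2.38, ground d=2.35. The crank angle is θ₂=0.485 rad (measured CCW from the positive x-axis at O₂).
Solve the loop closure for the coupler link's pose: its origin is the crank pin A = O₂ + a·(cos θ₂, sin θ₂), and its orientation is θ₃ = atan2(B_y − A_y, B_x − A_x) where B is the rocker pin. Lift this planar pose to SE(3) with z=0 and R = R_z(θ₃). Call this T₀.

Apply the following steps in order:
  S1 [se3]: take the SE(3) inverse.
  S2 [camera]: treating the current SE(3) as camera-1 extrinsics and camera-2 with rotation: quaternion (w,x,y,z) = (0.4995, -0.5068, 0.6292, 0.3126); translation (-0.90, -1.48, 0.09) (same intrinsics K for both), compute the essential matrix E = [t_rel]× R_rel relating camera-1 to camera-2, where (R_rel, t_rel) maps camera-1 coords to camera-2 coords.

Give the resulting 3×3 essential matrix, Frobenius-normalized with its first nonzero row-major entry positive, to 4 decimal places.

source (fourbar_fk): coupler pose = R=[0.4516 -0.8922 0.0000; 0.8922 0.4516 0.0000; 0.0000 0.0000 1.0000], t=(0.7697, 0.4056, 0.0000)
after S1 (invert_se3): R=[0.4516 0.8922 0.0000; -0.8922 0.4516 -0.0000; 0.0000 0.0000 1.0000], t=(-0.7095, 0.5035, 0.0000)
after S2 (essential): [0.3028 -0.3230 0.3615; -0.0319 0.4282 -0.1967; -0.4899 -0.4074 -0.2105]

matrix = [0.3028 -0.3230 0.3615; -0.0319 0.4282 -0.1967; -0.4899 -0.4074 -0.2105]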